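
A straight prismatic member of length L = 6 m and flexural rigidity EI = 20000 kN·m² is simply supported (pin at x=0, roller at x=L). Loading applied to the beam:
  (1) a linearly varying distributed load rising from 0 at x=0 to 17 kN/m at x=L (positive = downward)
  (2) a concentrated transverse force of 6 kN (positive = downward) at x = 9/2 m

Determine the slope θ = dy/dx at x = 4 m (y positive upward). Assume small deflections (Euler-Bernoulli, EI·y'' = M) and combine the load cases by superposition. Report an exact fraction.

Load 1 — triangular load w₀=17 kN/m (0→w₀ over full span):
  θ_1 = -w₀(7L⁴-30L²x²+15x⁴)/(360LEI) = -17·(7·6⁴-30·6²·4²+15·4⁴)/(360·6·20000) = 1547/900000 rad
Load 2 — point force P=6 kN at a=9/2 m (b=L-a=3/2):
  θ_2 = -Pb(L²-b²-3x²)/(6LEI)  [x≤a] = -6·(3/2)·(6²-(3/2)²-3·4²)/(6·6·20000) = 57/320000 rad
Superposition: θ = Σ θ_i = 27317/14400000 rad ≈ 0.001897 rad

θ(4) = 27317/14400000 rad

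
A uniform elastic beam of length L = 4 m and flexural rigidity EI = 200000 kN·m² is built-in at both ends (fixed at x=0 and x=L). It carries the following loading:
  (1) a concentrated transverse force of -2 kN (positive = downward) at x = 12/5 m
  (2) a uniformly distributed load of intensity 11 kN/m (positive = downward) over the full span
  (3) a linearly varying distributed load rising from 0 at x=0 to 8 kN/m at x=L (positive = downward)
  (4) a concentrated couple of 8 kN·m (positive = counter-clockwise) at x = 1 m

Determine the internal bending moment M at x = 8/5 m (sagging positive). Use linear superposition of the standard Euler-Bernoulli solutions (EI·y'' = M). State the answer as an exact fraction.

Load 1 — point force P=-2 kN at a=12/5 m (b=L-a=8/5):
  M_1 = Pb²(3a+b)x/L³ - Pab²/L²  [x≤a] = (-2)·(8/5)²·(3·(12/5)+(8/5))·(8/5)/4³ - (-2)·(12/5)·(8/5)²/4² = -224/625 kN·m
Load 2 — uniform load w=11 kN/m over full span:
  M_2 = wLx/2 - wL²/12 - wx²/2 = 11·4·(8/5)/2 - 11·4²/12 - 11·(8/5)²/2 = 484/75 kN·m
Load 3 — triangular load w₀=8 kN/m (0→w₀ over full span):
  M_3 = 3w₀Lx/20 - w₀L²/30 - w₀x³/(6L) = 3·8·4·(8/5)/20 - 8·4²/30 - 8·(8/5)³/(6·4) = 256/125 kN·m
Load 4 — applied couple M₀=8 kN·m at a=1 m (b=L-a=3):
  M_4 = R_Ax - M_A - M₀  [x>a] with R_A=9/4, M_A=-3/2 = (9/4)·(8/5) - (-3/2) - 8 = -29/10 kN·m
Superposition: M = Σ M_i = 19661/3750 kN·m ≈ 5.242933 kN·m

M(8/5) = 19661/3750 kN·m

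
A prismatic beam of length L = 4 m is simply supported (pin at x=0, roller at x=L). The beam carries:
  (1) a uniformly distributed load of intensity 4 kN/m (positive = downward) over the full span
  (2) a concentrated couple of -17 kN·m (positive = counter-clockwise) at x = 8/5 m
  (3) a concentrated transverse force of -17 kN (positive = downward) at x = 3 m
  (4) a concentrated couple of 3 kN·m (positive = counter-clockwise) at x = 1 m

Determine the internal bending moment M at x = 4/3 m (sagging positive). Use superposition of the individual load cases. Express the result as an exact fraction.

M(4/3) = -56/9 kN·m

Load 1 — uniform load w=4 kN/m over full span:
  M_1 = wx(L-x)/2 = 4·(4/3)·(4-(4/3))/2 = 64/9 kN·m
Load 2 — applied couple M₀=-17 kN·m at a=8/5 m (b=L-a=12/5):
  M_2 = M₀x/L  [x≤a] = (-17)·(4/3)/4 = -17/3 kN·m
Load 3 — point force P=-17 kN at a=3 m (b=L-a=1):
  M_3 = Pbx/L  [x≤a] = (-17)·1·(4/3)/4 = -17/3 kN·m
Load 4 — applied couple M₀=3 kN·m at a=1 m (b=L-a=3):
  M_4 = M₀x/L - M₀  [x>a] = 3·(4/3)/4 - 3 = -2 kN·m
Superposition: M = Σ M_i = -56/9 kN·m ≈ -6.222222 kN·m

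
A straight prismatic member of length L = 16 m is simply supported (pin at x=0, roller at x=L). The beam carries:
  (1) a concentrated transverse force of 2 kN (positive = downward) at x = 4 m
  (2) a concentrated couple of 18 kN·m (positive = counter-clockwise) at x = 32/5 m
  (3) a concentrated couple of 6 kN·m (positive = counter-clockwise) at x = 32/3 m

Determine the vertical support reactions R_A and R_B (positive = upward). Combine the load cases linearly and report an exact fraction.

R_A = 3 kN, R_B = -1 kN

Load 1 — point force P=2 kN at a=4 m (b=L-a=12):
  R_A = Pb/L = 2·12/16 = 3/2 kN
  R_B = Pa/L = 2·4/16 = 1/2 kN
Load 2 — applied couple M₀=18 kN·m at a=32/5 m (b=L-a=48/5):
  R_A = M₀/L = 18/16 = 9/8 kN
  R_B = -M₀/L = -18/16 = -9/8 kN
Load 3 — applied couple M₀=6 kN·m at a=32/3 m (b=L-a=16/3):
  R_A = M₀/L = 6/16 = 3/8 kN
  R_B = -M₀/L = -6/16 = -3/8 kN
Superposition: R_A = 3 kN, R_B = -1 kN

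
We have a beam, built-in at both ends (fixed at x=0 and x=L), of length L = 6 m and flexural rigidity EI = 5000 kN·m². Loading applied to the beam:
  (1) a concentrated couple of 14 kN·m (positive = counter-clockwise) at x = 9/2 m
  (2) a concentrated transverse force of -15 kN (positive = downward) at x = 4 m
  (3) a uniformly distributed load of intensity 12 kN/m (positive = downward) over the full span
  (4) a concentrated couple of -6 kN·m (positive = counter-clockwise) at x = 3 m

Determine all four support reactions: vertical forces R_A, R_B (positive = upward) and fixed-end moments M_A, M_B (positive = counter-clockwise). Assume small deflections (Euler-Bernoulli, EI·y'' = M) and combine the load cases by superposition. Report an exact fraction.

Load 1 — applied couple M₀=14 kN·m at a=9/2 m (b=L-a=3/2):
  R_A = 6M₀ab/L³ = 6·14·(9/2)·(3/2)/6³ = 21/8 kN
  M_A = M₀b(2a-b)/L² = 14·(3/2)·(2·(9/2)-(3/2))/6² = 35/8 kN·m
  R_B = -6M₀ab/L³ = -6·14·(9/2)·(3/2)/6³ = -21/8 kN
  M_B = M₀a(2b-a)/L² = 14·(9/2)·(2·(3/2)-(9/2))/6² = -21/8 kN·m
Load 2 — point force P=-15 kN at a=4 m (b=L-a=2):
  R_A = Pb²(3a+b)/L³ = (-15)·2²·(3·4+2)/6³ = -35/9 kN
  M_A = Pab²/L² = (-15)·4·2²/6² = -20/3 kN·m
  R_B = Pa²(a+3b)/L³ = (-15)·4²·(4+3·2)/6³ = -100/9 kN
  M_B = -Pa²b/L² = -(-15)·4²·2/6² = 40/3 kN·m
Load 3 — uniform load w=12 kN/m over full span:
  R_A = wL/2 = 12·6/2 = 36 kN
  M_A = wL²/12 = 12·6²/12 = 36 kN·m
  R_B = wL/2 = 12·6/2 = 36 kN
  M_B = -wL²/12 = -12·6²/12 = -36 kN·m
Load 4 — applied couple M₀=-6 kN·m at a=3 m (b=L-a=3):
  R_A = 6M₀ab/L³ = 6·(-6)·3·3/6³ = -3/2 kN
  M_A = M₀b(2a-b)/L² = (-6)·3·(2·3-3)/6² = -3/2 kN·m
  R_B = -6M₀ab/L³ = -6·(-6)·3·3/6³ = 3/2 kN
  M_B = M₀a(2b-a)/L² = (-6)·3·(2·3-3)/6² = -3/2 kN·m
Superposition: R_A = 2393/72 kN, M_A = 773/24 kN·m, R_B = 1711/72 kN, M_B = -643/24 kN·m

R_A = 2393/72 kN, M_A = 773/24 kN·m, R_B = 1711/72 kN, M_B = -643/24 kN·m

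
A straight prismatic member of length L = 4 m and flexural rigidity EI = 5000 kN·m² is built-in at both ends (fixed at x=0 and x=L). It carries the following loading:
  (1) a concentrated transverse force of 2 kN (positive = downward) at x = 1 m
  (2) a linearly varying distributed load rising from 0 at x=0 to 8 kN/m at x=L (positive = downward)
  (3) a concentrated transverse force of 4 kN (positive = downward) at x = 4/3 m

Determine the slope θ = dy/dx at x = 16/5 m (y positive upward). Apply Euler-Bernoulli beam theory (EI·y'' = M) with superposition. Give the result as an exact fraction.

Load 1 — point force P=2 kN at a=1 m (b=L-a=3):
  θ_1 = Pa²(L-x)(2bL-(3b+a)(L-x))/(2L³EI)  [x>a] = 2·1²·(4-(16/5))·(2·3·4-(3·3+1)·(4-(16/5)))/(2·4³·5000) = 1/25000 rad
Load 2 — triangular load w₀=8 kN/m (0→w₀ over full span):
  θ_2 = -w₀(2x(L-x)(L-2x)(x+2L)+x²(L-x)²)/(120LEI) = -8·(2·(16/5)·(4-(16/5))·(4-2·(16/5))·((16/5)+2·4)+(16/5)²·(4-(16/5))²)/(120·4·5000) = 512/1171875 rad
Load 3 — point force P=4 kN at a=4/3 m (b=L-a=8/3):
  θ_3 = Pa²(L-x)(2bL-(3b+a)(L-x))/(2L³EI)  [x>a] = 4·(4/3)²·(4-(16/5))·(2·(8/3)·4-(3·(8/3)+(4/3))·(4-(16/5)))/(2·4³·5000) = 52/421875 rad
Superposition: θ = Σ θ_i = 50639/84375000 rad ≈ 0.000600 rad

θ(16/5) = 50639/84375000 rad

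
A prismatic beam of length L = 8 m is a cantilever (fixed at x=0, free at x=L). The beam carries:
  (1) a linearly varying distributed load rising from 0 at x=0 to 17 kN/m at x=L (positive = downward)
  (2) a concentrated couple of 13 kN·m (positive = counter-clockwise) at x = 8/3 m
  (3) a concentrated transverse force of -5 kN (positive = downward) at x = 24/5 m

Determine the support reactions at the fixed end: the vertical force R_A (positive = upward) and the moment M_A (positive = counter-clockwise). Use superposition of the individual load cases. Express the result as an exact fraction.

R_A = 63 kN, M_A = 977/3 kN·m

Load 1 — triangular load w₀=17 kN/m (0→w₀ over full span):
  R_A = w₀L/2 = 17·8/2 = 68 kN
  M_A = w₀L²/3 = 17·8²/3 = 1088/3 kN·m
Load 2 — applied couple M₀=13 kN·m at a=8/3 m (b=L-a=16/3):
  R_A = 0 kN
  M_A = -M₀ = -13 kN·m
Load 3 — point force P=-5 kN at a=24/5 m (b=L-a=16/5):
  R_A = P = (-5) = -5 kN
  M_A = Pa = (-5)·(24/5) = -24 kN·m
Superposition: R_A = 63 kN, M_A = 977/3 kN·m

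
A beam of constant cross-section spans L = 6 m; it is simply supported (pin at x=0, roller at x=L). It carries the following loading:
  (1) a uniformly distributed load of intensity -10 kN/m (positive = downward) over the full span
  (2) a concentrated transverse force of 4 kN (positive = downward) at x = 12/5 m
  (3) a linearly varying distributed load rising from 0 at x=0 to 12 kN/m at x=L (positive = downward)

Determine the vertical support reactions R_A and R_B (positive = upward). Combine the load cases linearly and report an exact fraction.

Load 1 — uniform load w=-10 kN/m over full span:
  R_A = wL/2 = (-10)·6/2 = -30 kN
  R_B = wL/2 = (-10)·6/2 = -30 kN
Load 2 — point force P=4 kN at a=12/5 m (b=L-a=18/5):
  R_A = Pb/L = 4·(18/5)/6 = 12/5 kN
  R_B = Pa/L = 4·(12/5)/6 = 8/5 kN
Load 3 — triangular load w₀=12 kN/m (0→w₀ over full span):
  R_A = w₀L/6 = 12·6/6 = 12 kN
  R_B = w₀L/3 = 12·6/3 = 24 kN
Superposition: R_A = -78/5 kN, R_B = -22/5 kN

R_A = -78/5 kN, R_B = -22/5 kN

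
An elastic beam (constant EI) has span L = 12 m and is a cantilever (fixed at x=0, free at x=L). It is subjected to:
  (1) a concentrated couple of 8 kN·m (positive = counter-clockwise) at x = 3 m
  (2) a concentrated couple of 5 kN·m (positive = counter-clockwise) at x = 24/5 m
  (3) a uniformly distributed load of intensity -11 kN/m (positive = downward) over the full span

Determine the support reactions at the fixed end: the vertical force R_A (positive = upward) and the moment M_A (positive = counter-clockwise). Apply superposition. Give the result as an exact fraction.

R_A = -132 kN, M_A = -805 kN·m

Load 1 — applied couple M₀=8 kN·m at a=3 m (b=L-a=9):
  R_A = 0 kN
  M_A = -M₀ = -8 kN·m
Load 2 — applied couple M₀=5 kN·m at a=24/5 m (b=L-a=36/5):
  R_A = 0 kN
  M_A = -M₀ = -5 kN·m
Load 3 — uniform load w=-11 kN/m over full span:
  R_A = wL = (-11)·12 = -132 kN
  M_A = wL²/2 = (-11)·12²/2 = -792 kN·m
Superposition: R_A = -132 kN, M_A = -805 kN·m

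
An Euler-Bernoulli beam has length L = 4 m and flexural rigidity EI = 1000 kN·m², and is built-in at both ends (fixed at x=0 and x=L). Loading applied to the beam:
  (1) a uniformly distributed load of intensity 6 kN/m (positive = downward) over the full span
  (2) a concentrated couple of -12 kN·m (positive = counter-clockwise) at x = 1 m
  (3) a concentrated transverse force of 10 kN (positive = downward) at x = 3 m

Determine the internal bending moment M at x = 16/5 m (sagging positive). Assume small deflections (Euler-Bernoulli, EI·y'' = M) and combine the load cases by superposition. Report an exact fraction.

Load 1 — uniform load w=6 kN/m over full span:
  M_1 = wLx/2 - wL²/12 - wx²/2 = 6·4·(16/5)/2 - 6·4²/12 - 6·(16/5)²/2 = -8/25 kN·m
Load 2 — applied couple M₀=-12 kN·m at a=1 m (b=L-a=3):
  M_2 = R_Ax - M_A - M₀  [x>a] with R_A=-27/8, M_A=9/4 = (-27/8)·(16/5) - (9/4) - (-12) = -21/20 kN·m
Load 3 — point force P=10 kN at a=3 m (b=L-a=1):
  M_3 = Pa²(a+3b)(L-x)/L³ - Pa²b/L²  [x>a] = 10·3²·(3+3·1)·(4-(16/5))/4³ - 10·3²·1/4² = 9/8 kN·m
Superposition: M = Σ M_i = -49/200 kN·m ≈ -0.245000 kN·m

M(16/5) = -49/200 kN·m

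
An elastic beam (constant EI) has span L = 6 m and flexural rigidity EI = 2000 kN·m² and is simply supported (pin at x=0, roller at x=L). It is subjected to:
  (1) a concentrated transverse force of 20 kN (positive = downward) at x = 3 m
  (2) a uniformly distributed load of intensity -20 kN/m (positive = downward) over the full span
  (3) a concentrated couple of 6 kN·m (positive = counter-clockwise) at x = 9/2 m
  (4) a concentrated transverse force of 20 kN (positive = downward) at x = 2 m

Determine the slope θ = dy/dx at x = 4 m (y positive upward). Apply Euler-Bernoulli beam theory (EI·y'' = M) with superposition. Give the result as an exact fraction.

Load 1 — point force P=20 kN at a=3 m (b=L-a=3):
  θ_1 = -Pa(2L²-6Lx+3x²+a²)/(6LEI)  [x>a] = -20·3·(2·6²-6·6·4+3·4²+3²)/(6·6·2000) = 1/80 rad
Load 2 — uniform load w=-20 kN/m over full span:
  θ_2 = -w(L³-6Lx²+4x³)/(24EI) = -(-20)·(6³-6·6·4²+4·4³)/(24·2000) = -13/300 rad
Load 3 — applied couple M₀=6 kN·m at a=9/2 m (b=L-a=3/2):
  θ_3 = (M₀x²/(2L)+C₁)/EI  [x≤a] with C₁=M₀(3b²-L²)/(6L)=-39/8 = (6·4²/(2·6)+(-39/8))/2000 = 1/640 rad
Load 4 — point force P=20 kN at a=2 m (b=L-a=4):
  θ_4 = -Pa(2L²-6Lx+3x²+a²)/(6LEI)  [x>a] = -20·2·(2·6²-6·6·4+3·4²+2²)/(6·6·2000) = 1/90 rad
Superposition: θ = Σ θ_i = -523/28800 rad ≈ -0.018160 rad

θ(4) = -523/28800 rad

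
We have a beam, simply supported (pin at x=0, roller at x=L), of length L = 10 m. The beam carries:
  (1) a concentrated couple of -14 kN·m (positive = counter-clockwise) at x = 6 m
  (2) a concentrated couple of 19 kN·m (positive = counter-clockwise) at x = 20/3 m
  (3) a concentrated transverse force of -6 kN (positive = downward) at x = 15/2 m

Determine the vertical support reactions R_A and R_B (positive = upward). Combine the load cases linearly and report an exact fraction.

R_A = -1 kN, R_B = -5 kN

Load 1 — applied couple M₀=-14 kN·m at a=6 m (b=L-a=4):
  R_A = M₀/L = (-14)/10 = -7/5 kN
  R_B = -M₀/L = -(-14)/10 = 7/5 kN
Load 2 — applied couple M₀=19 kN·m at a=20/3 m (b=L-a=10/3):
  R_A = M₀/L = 19/10 kN
  R_B = -M₀/L = -19/10 kN
Load 3 — point force P=-6 kN at a=15/2 m (b=L-a=5/2):
  R_A = Pb/L = (-6)·(5/2)/10 = -3/2 kN
  R_B = Pa/L = (-6)·(15/2)/10 = -9/2 kN
Superposition: R_A = -1 kN, R_B = -5 kN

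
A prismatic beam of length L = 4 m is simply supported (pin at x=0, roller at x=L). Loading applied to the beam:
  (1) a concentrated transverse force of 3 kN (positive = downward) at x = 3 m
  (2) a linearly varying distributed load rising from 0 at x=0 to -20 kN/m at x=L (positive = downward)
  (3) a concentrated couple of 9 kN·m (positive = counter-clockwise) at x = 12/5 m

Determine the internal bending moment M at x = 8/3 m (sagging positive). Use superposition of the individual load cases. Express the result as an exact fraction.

Load 1 — point force P=3 kN at a=3 m (b=L-a=1):
  M_1 = Pbx/L  [x≤a] = 3·1·(8/3)/4 = 2 kN·m
Load 2 — triangular load w₀=-20 kN/m (0→w₀ over full span):
  M_2 = w₀Lx/6 - w₀x³/(6L) = (-20)·4·(8/3)/6 - (-20)·(8/3)³/(6·4) = -1600/81 kN·m
Load 3 — applied couple M₀=9 kN·m at a=12/5 m (b=L-a=8/5):
  M_3 = M₀x/L - M₀  [x>a] = 9·(8/3)/4 - 9 = -3 kN·m
Superposition: M = Σ M_i = -1681/81 kN·m ≈ -20.753086 kN·m

M(8/3) = -1681/81 kN·m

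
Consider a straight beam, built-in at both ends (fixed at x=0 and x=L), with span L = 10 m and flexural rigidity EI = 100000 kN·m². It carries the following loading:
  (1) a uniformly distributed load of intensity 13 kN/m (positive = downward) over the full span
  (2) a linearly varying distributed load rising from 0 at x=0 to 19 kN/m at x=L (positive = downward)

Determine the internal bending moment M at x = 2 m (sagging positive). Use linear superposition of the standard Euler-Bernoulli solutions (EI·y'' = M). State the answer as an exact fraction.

M(2) = -66/5 kN·m

Load 1 — uniform load w=13 kN/m over full span:
  M_1 = wLx/2 - wL²/12 - wx²/2 = 13·10·2/2 - 13·10²/12 - 13·2²/2 = -13/3 kN·m
Load 2 — triangular load w₀=19 kN/m (0→w₀ over full span):
  M_2 = 3w₀Lx/20 - w₀L²/30 - w₀x³/(6L) = 3·19·10·2/20 - 19·10²/30 - 19·2³/(6·10) = -133/15 kN·m
Superposition: M = Σ M_i = -66/5 kN·m ≈ -13.200000 kN·m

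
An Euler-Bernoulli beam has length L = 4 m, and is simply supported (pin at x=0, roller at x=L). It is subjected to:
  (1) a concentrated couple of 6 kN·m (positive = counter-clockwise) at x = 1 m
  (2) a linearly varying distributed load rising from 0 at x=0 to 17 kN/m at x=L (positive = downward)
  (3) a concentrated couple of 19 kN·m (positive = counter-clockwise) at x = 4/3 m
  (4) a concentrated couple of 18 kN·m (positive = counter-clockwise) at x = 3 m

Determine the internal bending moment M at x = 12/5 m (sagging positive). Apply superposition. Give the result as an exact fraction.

Load 1 — applied couple M₀=6 kN·m at a=1 m (b=L-a=3):
  M_1 = M₀x/L - M₀  [x>a] = 6·(12/5)/4 - 6 = -12/5 kN·m
Load 2 — triangular load w₀=17 kN/m (0→w₀ over full span):
  M_2 = w₀Lx/6 - w₀x³/(6L) = 17·4·(12/5)/6 - 17·(12/5)³/(6·4) = 2176/125 kN·m
Load 3 — applied couple M₀=19 kN·m at a=4/3 m (b=L-a=8/3):
  M_3 = M₀x/L - M₀  [x>a] = 19·(12/5)/4 - 19 = -38/5 kN·m
Load 4 — applied couple M₀=18 kN·m at a=3 m (b=L-a=1):
  M_4 = M₀x/L  [x≤a] = 18·(12/5)/4 = 54/5 kN·m
Superposition: M = Σ M_i = 2276/125 kN·m ≈ 18.208000 kN·m

M(12/5) = 2276/125 kN·m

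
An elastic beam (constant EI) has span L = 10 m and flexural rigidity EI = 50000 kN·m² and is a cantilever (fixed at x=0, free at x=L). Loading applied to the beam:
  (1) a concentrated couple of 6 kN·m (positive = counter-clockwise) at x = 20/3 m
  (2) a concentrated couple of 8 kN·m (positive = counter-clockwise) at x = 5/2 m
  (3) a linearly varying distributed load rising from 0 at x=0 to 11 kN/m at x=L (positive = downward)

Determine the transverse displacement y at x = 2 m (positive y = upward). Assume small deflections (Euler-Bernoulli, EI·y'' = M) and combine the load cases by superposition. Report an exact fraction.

y(2) = -23711/1875000 m

Load 1 — applied couple M₀=6 kN·m at a=20/3 m (b=L-a=10/3):
  y_1 = M₀x²/(2EI)  [x≤a] = 6·2²/(2·50000) = 3/12500 m
Load 2 — applied couple M₀=8 kN·m at a=5/2 m (b=L-a=15/2):
  y_2 = M₀x²/(2EI)  [x≤a] = 8·2²/(2·50000) = 1/3125 m
Load 3 — triangular load w₀=11 kN/m (0→w₀ over full span):
  y_3 = (w₀Lx³/12-w₀L²x²/6-w₀x⁵/(120L))/EI = (11·10·2³/12-11·10²·2²/6-11·2⁵/(120·10))/50000 = -24761/1875000 m
Superposition: y = Σ y_i = -23711/1875000 m ≈ -0.012646 m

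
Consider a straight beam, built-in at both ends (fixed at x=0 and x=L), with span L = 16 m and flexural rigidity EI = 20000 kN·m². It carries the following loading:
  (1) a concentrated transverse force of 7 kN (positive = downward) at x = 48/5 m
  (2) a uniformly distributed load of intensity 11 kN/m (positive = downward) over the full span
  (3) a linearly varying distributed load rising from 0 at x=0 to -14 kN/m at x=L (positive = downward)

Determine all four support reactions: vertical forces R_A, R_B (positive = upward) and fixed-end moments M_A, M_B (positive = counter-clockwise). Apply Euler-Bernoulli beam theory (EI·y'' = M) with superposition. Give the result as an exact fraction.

R_A = 7108/125 kN, M_A = 15744/125 kN·m, R_B = 1767/125 kN, M_B = -26848/375 kN·m

Load 1 — point force P=7 kN at a=48/5 m (b=L-a=32/5):
  R_A = Pb²(3a+b)/L³ = 7·(32/5)²·(3·(48/5)+(32/5))/16³ = 308/125 kN
  M_A = Pab²/L² = 7·(48/5)·(32/5)²/16² = 1344/125 kN·m
  R_B = Pa²(a+3b)/L³ = 7·(48/5)²·((48/5)+3·(32/5))/16³ = 567/125 kN
  M_B = -Pa²b/L² = -7·(48/5)²·(32/5)/16² = -2016/125 kN·m
Load 2 — uniform load w=11 kN/m over full span:
  R_A = wL/2 = 11·16/2 = 88 kN
  M_A = wL²/12 = 11·16²/12 = 704/3 kN·m
  R_B = wL/2 = 11·16/2 = 88 kN
  M_B = -wL²/12 = -11·16²/12 = -704/3 kN·m
Load 3 — triangular load w₀=-14 kN/m (0→w₀ over full span):
  R_A = 3w₀L/20 = 3·(-14)·16/20 = -168/5 kN
  M_A = w₀L²/30 = (-14)·16²/30 = -1792/15 kN·m
  R_B = 7w₀L/20 = 7·(-14)·16/20 = -392/5 kN
  M_B = -w₀L²/20 = -(-14)·16²/20 = 896/5 kN·m
Superposition: R_A = 7108/125 kN, M_A = 15744/125 kN·m, R_B = 1767/125 kN, M_B = -26848/375 kN·m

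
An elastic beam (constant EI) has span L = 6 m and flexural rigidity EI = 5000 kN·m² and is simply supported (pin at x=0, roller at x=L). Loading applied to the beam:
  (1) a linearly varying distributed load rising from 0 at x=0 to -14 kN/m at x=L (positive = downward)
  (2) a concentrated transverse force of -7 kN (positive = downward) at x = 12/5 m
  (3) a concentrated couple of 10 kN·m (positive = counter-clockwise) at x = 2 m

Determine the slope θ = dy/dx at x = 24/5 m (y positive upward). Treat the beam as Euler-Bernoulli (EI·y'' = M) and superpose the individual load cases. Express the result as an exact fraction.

Load 1 — triangular load w₀=-14 kN/m (0→w₀ over full span):
  θ_1 = -w₀(7L⁴-30L²x²+15x⁴)/(360LEI) = -(-14)·(7·6⁴-30·6²·(24/5)²+15·(24/5)⁴)/(360·6·5000) = -15897/1562500 rad
Load 2 — point force P=-7 kN at a=12/5 m (b=L-a=18/5):
  θ_2 = -Pa(2L²-6Lx+3x²+a²)/(6LEI)  [x>a] = -(-7)·(12/5)·(2·6²-6·6·(24/5)+3·(24/5)²+(12/5)²)/(6·6·5000) = -189/78125 rad
Load 3 — applied couple M₀=10 kN·m at a=2 m (b=L-a=4):
  θ_3 = (M₀x²/(2L)-M₀(x-a)+C₁)/EI  [x>a] with C₁=M₀(3b²-L²)/(6L)=10/3 = (10·(24/5)²/(2·6)-10·((24/5)-2)+(10/3))/5000 = -41/37500 rad
Superposition: θ = Σ θ_i = -16039/1171875 rad ≈ -0.013687 rad

θ(24/5) = -16039/1171875 rad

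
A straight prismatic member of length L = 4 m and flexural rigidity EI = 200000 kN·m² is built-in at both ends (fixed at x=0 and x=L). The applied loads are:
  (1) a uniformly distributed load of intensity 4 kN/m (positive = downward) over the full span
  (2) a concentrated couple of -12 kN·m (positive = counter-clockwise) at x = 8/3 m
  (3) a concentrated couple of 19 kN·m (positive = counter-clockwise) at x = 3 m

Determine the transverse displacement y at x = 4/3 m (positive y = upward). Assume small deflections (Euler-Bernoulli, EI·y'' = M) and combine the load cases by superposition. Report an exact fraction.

Load 1 — uniform load w=4 kN/m over full span:
  y_1 = -wx²(L-x)²/(24EI) = -4·(4/3)²·(4-(4/3))²/(24·200000) = -8/759375 m
Load 2 — applied couple M₀=-12 kN·m at a=8/3 m (b=L-a=4/3):
  y_2 = (R_Ax³/6 - M_Ax²/2)/EI  [x≤a] with R_A=-4, M_A=-4 = ((-4)·(4/3)³/6 - (-4)·(4/3)²/2)/200000 = 1/101250 m
Load 3 — applied couple M₀=19 kN·m at a=3 m (b=L-a=1):
  y_3 = (R_Ax³/6 - M_Ax²/2)/EI  [x≤a] with R_A=171/32, M_A=95/16 = ((171/32)·(4/3)³/6 - (95/16)·(4/3)²/2)/200000 = -19/1200000 m
Superposition: y = Σ y_i = -1603/97200000 m ≈ -0.000016 m

y(4/3) = -1603/97200000 m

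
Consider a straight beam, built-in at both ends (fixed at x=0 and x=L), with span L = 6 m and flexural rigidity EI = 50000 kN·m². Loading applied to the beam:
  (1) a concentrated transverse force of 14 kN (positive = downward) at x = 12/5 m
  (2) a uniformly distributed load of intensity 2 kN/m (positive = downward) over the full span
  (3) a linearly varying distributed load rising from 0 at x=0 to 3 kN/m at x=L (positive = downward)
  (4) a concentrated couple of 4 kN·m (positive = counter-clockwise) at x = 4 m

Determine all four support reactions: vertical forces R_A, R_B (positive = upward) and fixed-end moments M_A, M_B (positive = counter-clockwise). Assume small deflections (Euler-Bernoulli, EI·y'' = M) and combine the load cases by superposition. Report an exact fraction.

Load 1 — point force P=14 kN at a=12/5 m (b=L-a=18/5):
  R_A = Pb²(3a+b)/L³ = 14·(18/5)²·(3·(12/5)+(18/5))/6³ = 1134/125 kN
  M_A = Pab²/L² = 14·(12/5)·(18/5)²/6² = 1512/125 kN·m
  R_B = Pa²(a+3b)/L³ = 14·(12/5)²·((12/5)+3·(18/5))/6³ = 616/125 kN
  M_B = -Pa²b/L² = -14·(12/5)²·(18/5)/6² = -1008/125 kN·m
Load 2 — uniform load w=2 kN/m over full span:
  R_A = wL/2 = 2·6/2 = 6 kN
  M_A = wL²/12 = 2·6²/12 = 6 kN·m
  R_B = wL/2 = 2·6/2 = 6 kN
  M_B = -wL²/12 = -2·6²/12 = -6 kN·m
Load 3 — triangular load w₀=3 kN/m (0→w₀ over full span):
  R_A = 3w₀L/20 = 3·3·6/20 = 27/10 kN
  M_A = w₀L²/30 = 3·6²/30 = 18/5 kN·m
  R_B = 7w₀L/20 = 7·3·6/20 = 63/10 kN
  M_B = -w₀L²/20 = -3·6²/20 = -27/5 kN·m
Load 4 — applied couple M₀=4 kN·m at a=4 m (b=L-a=2):
  R_A = 6M₀ab/L³ = 6·4·4·2/6³ = 8/9 kN
  M_A = M₀b(2a-b)/L² = 4·2·(2·4-2)/6² = 4/3 kN·m
  R_B = -6M₀ab/L³ = -6·4·4·2/6³ = -8/9 kN
  M_B = M₀a(2b-a)/L² = 4·4·(2·2-4)/6² = 0 kN·m
Superposition: R_A = 41987/2250 kN, M_A = 8636/375 kN·m, R_B = 36763/2250 kN, M_B = -2433/125 kN·m

R_A = 41987/2250 kN, M_A = 8636/375 kN·m, R_B = 36763/2250 kN, M_B = -2433/125 kN·m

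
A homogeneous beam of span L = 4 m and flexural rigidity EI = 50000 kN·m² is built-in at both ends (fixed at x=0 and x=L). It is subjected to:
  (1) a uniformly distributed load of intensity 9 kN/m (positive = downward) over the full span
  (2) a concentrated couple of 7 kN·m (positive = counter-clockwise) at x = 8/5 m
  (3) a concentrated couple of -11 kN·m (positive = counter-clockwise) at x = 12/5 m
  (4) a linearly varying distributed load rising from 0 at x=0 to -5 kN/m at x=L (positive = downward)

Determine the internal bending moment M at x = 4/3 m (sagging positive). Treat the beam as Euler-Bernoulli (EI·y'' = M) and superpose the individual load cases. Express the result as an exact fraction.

M(4/3) = 7939/2025 kN·m

Load 1 — uniform load w=9 kN/m over full span:
  M_1 = wLx/2 - wL²/12 - wx²/2 = 9·4·(4/3)/2 - 9·4²/12 - 9·(4/3)²/2 = 4 kN·m
Load 2 — applied couple M₀=7 kN·m at a=8/5 m (b=L-a=12/5):
  M_2 = R_Ax - M_A  [x≤a] with R_A=63/25, M_A=21/25 = (63/25)·(4/3) - (21/25) = 63/25 kN·m
Load 3 — applied couple M₀=-11 kN·m at a=12/5 m (b=L-a=8/5):
  M_3 = R_Ax - M_A  [x≤a] with R_A=-99/25, M_A=-88/25 = (-99/25)·(4/3) - (-88/25) = -44/25 kN·m
Load 4 — triangular load w₀=-5 kN/m (0→w₀ over full span):
  M_4 = 3w₀Lx/20 - w₀L²/30 - w₀x³/(6L) = 3·(-5)·4·(4/3)/20 - (-5)·4²/30 - (-5)·(4/3)³/(6·4) = -68/81 kN·m
Superposition: M = Σ M_i = 7939/2025 kN·m ≈ 3.920494 kN·m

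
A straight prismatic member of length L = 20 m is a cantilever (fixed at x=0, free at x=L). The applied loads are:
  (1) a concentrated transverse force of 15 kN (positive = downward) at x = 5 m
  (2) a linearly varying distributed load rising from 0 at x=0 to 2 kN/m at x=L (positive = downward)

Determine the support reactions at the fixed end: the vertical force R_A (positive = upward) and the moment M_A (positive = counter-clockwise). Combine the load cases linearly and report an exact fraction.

Load 1 — point force P=15 kN at a=5 m (b=L-a=15):
  R_A = P = 15 kN
  M_A = Pa = 15·5 = 75 kN·m
Load 2 — triangular load w₀=2 kN/m (0→w₀ over full span):
  R_A = w₀L/2 = 2·20/2 = 20 kN
  M_A = w₀L²/3 = 2·20²/3 = 800/3 kN·m
Superposition: R_A = 35 kN, M_A = 1025/3 kN·m

R_A = 35 kN, M_A = 1025/3 kN·m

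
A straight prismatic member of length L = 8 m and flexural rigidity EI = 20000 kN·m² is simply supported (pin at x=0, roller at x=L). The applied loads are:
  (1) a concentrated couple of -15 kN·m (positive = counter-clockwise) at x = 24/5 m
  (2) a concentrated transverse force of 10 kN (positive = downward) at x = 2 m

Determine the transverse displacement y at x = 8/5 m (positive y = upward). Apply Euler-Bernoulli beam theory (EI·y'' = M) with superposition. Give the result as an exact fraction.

Load 1 — applied couple M₀=-15 kN·m at a=24/5 m (b=L-a=16/5):
  y_1 = (M₀x³/(6L)+C₁x)/EI  [x≤a] with C₁=M₀(3b²-L²)/(6L)=52/5 = ((-15)·(8/5)³/(6·8)+(52/5)·(8/5))/20000 = 12/15625 m
Load 2 — point force P=10 kN at a=2 m (b=L-a=6):
  y_2 = -Pbx(L²-b²-x²)/(6LEI)  [x≤a] = -10·6·(8/5)·(8²-6²-(8/5)²)/(6·8·20000) = -159/62500 m
Superposition: y = Σ y_i = -111/62500 m ≈ -0.001776 m

y(8/5) = -111/62500 m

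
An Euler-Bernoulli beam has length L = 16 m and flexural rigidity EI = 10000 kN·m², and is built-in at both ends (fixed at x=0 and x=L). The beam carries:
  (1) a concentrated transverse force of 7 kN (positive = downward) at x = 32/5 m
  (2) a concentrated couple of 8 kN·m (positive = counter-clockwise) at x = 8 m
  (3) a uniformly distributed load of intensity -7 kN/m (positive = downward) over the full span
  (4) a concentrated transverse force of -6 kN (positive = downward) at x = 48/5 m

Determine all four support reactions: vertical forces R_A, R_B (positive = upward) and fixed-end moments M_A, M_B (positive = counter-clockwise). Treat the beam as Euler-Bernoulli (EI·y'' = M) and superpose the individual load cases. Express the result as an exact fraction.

Load 1 — point force P=7 kN at a=32/5 m (b=L-a=48/5):
  R_A = Pb²(3a+b)/L³ = 7·(48/5)²·(3·(32/5)+(48/5))/16³ = 567/125 kN
  M_A = Pab²/L² = 7·(32/5)·(48/5)²/16² = 2016/125 kN·m
  R_B = Pa²(a+3b)/L³ = 7·(32/5)²·((32/5)+3·(48/5))/16³ = 308/125 kN
  M_B = -Pa²b/L² = -7·(32/5)²·(48/5)/16² = -1344/125 kN·m
Load 2 — applied couple M₀=8 kN·m at a=8 m (b=L-a=8):
  R_A = 6M₀ab/L³ = 6·8·8·8/16³ = 3/4 kN
  M_A = M₀b(2a-b)/L² = 8·8·(2·8-8)/16² = 2 kN·m
  R_B = -6M₀ab/L³ = -6·8·8·8/16³ = -3/4 kN
  M_B = M₀a(2b-a)/L² = 8·8·(2·8-8)/16² = 2 kN·m
Load 3 — uniform load w=-7 kN/m over full span:
  R_A = wL/2 = (-7)·16/2 = -56 kN
  M_A = wL²/12 = (-7)·16²/12 = -448/3 kN·m
  R_B = wL/2 = (-7)·16/2 = -56 kN
  M_B = -wL²/12 = -(-7)·16²/12 = 448/3 kN·m
Load 4 — point force P=-6 kN at a=48/5 m (b=L-a=32/5):
  R_A = Pb²(3a+b)/L³ = (-6)·(32/5)²·(3·(48/5)+(32/5))/16³ = -264/125 kN
  M_A = Pab²/L² = (-6)·(48/5)·(32/5)²/16² = -1152/125 kN·m
  R_B = Pa²(a+3b)/L³ = (-6)·(48/5)²·((48/5)+3·(32/5))/16³ = -486/125 kN
  M_B = -Pa²b/L² = -(-6)·(48/5)²·(32/5)/16² = 1728/125 kN·m
Superposition: R_A = -26413/500 kN, M_A = -52658/375 kN·m, R_B = -29087/500 kN, M_B = 57902/375 kN·m

R_A = -26413/500 kN, M_A = -52658/375 kN·m, R_B = -29087/500 kN, M_B = 57902/375 kN·m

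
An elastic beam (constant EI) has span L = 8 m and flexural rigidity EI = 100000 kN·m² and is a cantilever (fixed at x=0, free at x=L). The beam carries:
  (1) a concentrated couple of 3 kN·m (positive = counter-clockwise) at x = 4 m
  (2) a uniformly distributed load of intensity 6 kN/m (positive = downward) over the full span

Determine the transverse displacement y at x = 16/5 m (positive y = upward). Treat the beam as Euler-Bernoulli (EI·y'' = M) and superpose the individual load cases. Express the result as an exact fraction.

y(16/5) = -14292/1953125 m

Load 1 — applied couple M₀=3 kN·m at a=4 m (b=L-a=4):
  y_1 = M₀x²/(2EI)  [x≤a] = 3·(16/5)²/(2·100000) = 12/78125 m
Load 2 — uniform load w=6 kN/m over full span:
  y_2 = -wx²(x²-4Lx+6L²)/(24EI) = -6·(16/5)²·((16/5)²-4·8·(16/5)+6·8²)/(24·100000) = -14592/1953125 m
Superposition: y = Σ y_i = -14292/1953125 m ≈ -0.007318 m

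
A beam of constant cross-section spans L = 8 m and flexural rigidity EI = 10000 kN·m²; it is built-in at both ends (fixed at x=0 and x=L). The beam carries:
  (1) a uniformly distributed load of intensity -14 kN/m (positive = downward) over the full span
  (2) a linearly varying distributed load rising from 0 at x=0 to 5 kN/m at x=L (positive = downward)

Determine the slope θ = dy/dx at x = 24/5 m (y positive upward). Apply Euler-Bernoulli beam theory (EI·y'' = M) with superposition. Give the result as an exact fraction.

Load 1 — uniform load w=-14 kN/m over full span:
  θ_1 = -wx(L-x)(L-2x)/(12EI) = -(-14)·(24/5)·(8-(24/5))·(8-2·(24/5))/(12·10000) = -224/78125 rad
Load 2 — triangular load w₀=5 kN/m (0→w₀ over full span):
  θ_2 = -w₀(2x(L-x)(L-2x)(x+2L)+x²(L-x)²)/(120LEI) = -5·(2·(24/5)·(8-(24/5))·(8-2·(24/5))·((24/5)+2·8)+(24/5)²·(8-(24/5))²)/(120·8·10000) = 32/78125 rad
Superposition: θ = Σ θ_i = -192/78125 rad ≈ -0.002458 rad

θ(24/5) = -192/78125 rad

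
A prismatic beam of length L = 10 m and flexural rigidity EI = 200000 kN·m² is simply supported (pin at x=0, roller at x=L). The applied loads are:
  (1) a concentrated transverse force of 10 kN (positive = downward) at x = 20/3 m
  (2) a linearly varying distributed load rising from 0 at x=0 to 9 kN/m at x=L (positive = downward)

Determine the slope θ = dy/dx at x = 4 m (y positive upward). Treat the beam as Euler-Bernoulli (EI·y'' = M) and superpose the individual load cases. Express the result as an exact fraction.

θ(4) = -35363/81000000 rad

Load 1 — point force P=10 kN at a=20/3 m (b=L-a=10/3):
  θ_1 = -Pb(L²-b²-3x²)/(6LEI)  [x≤a] = -10·(10/3)·(10²-(10/3)²-3·4²)/(6·10·200000) = -23/202500 rad
Load 2 — triangular load w₀=9 kN/m (0→w₀ over full span):
  θ_2 = -w₀(7L⁴-30L²x²+15x⁴)/(360LEI) = -9·(7·10⁴-30·10²·4²+15·4⁴)/(360·10·200000) = -323/1000000 rad
Superposition: θ = Σ θ_i = -35363/81000000 rad ≈ -0.000437 rad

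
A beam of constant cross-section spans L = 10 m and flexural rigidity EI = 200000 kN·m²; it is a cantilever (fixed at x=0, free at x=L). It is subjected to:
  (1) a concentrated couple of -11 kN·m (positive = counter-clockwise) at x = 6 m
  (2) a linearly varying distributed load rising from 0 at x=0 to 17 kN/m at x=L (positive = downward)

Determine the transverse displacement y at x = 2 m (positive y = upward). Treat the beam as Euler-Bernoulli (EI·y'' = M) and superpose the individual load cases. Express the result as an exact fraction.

y(2) = -9773/1875000 m

Load 1 — applied couple M₀=-11 kN·m at a=6 m (b=L-a=4):
  y_1 = M₀x²/(2EI)  [x≤a] = (-11)·2²/(2·200000) = -11/100000 m
Load 2 — triangular load w₀=17 kN/m (0→w₀ over full span):
  y_2 = (w₀Lx³/12-w₀L²x²/6-w₀x⁵/(120L))/EI = (17·10·2³/12-17·10²·2²/6-17·2⁵/(120·10))/200000 = -38267/7500000 m
Superposition: y = Σ y_i = -9773/1875000 m ≈ -0.005212 m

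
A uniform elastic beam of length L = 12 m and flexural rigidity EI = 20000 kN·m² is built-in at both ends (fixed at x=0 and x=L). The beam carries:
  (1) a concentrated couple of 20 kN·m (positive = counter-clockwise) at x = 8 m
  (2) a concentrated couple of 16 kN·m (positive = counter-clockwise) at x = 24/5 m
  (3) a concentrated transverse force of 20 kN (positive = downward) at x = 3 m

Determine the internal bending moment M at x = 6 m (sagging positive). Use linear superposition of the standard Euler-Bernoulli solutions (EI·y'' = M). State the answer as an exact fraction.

Load 1 — applied couple M₀=20 kN·m at a=8 m (b=L-a=4):
  M_1 = R_Ax - M_A  [x≤a] with R_A=20/9, M_A=20/3 = (20/9)·6 - (20/3) = 20/3 kN·m
Load 2 — applied couple M₀=16 kN·m at a=24/5 m (b=L-a=36/5):
  M_2 = R_Ax - M_A - M₀  [x>a] with R_A=48/25, M_A=48/25 = (48/25)·6 - (48/25) - 16 = -32/5 kN·m
Load 3 — point force P=20 kN at a=3 m (b=L-a=9):
  M_3 = Pa²(a+3b)(L-x)/L³ - Pa²b/L²  [x>a] = 20·3²·(3+3·9)·(12-6)/12³ - 20·3²·9/12² = 15/2 kN·m
Superposition: M = Σ M_i = 233/30 kN·m ≈ 7.766667 kN·m

M(6) = 233/30 kN·m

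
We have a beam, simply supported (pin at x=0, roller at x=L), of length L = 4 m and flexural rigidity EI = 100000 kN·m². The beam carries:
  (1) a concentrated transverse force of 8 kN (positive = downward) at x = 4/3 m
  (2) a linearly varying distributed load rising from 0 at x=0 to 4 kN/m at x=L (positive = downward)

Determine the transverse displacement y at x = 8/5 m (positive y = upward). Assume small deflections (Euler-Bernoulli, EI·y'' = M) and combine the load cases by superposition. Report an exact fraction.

y(8/5) = -201152/1318359375 m

Load 1 — point force P=8 kN at a=4/3 m (b=L-a=8/3):
  y_1 = -Pa(L-x)(2Lx-a²-x²)/(6LEI)  [x>a] = -8·(4/3)·(4-(8/5))·(2·4·(8/5)-(4/3)²-(8/5)²)/(6·4·100000) = -952/10546875 m
Load 2 — triangular load w₀=4 kN/m (0→w₀ over full span):
  y_2 = -w₀x(7L⁴-10L²x²+3x⁴)/(360LEI) = -4·(8/5)·(7·4⁴-10·4²·(8/5)²+3·(8/5)⁴)/(360·4·100000) = -9128/146484375 m
Superposition: y = Σ y_i = -201152/1318359375 m ≈ -0.000153 m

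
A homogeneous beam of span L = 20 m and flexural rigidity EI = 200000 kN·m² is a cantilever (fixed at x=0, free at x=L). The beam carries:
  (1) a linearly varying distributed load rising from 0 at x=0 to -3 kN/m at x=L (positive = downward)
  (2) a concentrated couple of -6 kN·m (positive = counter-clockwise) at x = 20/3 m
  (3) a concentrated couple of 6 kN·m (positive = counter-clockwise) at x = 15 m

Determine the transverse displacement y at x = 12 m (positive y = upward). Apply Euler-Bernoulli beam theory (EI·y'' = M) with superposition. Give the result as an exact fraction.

Load 1 — triangular load w₀=-3 kN/m (0→w₀ over full span):
  y_1 = (w₀Lx³/12-w₀L²x²/6-w₀x⁵/(120L))/EI = ((-3)·20·12³/12-(-3)·20²·12²/6-(-3)·12⁵/(120·20))/200000 = 15993/156250 m
Load 2 — applied couple M₀=-6 kN·m at a=20/3 m (b=L-a=40/3):
  y_2 = M₀a(2x-a)/(2EI)  [x>a] = (-6)·(20/3)·(2·12-(20/3))/(2·200000) = -13/7500 m
Load 3 — applied couple M₀=6 kN·m at a=15 m (b=L-a=5):
  y_3 = M₀x²/(2EI)  [x≤a] = 6·12²/(2·200000) = 27/12500 m
Superposition: y = Σ y_i = 48179/468750 m ≈ 0.102782 m

y(12) = 48179/468750 m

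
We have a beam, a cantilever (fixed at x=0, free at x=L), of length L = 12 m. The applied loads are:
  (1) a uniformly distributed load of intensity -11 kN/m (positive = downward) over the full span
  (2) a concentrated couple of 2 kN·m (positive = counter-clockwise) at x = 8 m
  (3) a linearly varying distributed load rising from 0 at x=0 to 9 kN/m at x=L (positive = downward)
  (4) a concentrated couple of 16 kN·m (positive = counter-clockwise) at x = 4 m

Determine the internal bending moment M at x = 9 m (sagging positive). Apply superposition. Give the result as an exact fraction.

M(9) = 99/8 kN·m

Load 1 — uniform load w=-11 kN/m over full span:
  M_1 = -w(L-x)²/2 = -(-11)·(12-9)²/2 = 99/2 kN·m
Load 2 — applied couple M₀=2 kN·m at a=8 m (b=L-a=4):
  M_2 = 0  [x>a] = 0 kN·m
Load 3 — triangular load w₀=9 kN/m (0→w₀ over full span):
  M_3 = w₀Lx/2 - w₀L²/3 - w₀x³/(6L) = 9·12·9/2 - 9·12²/3 - 9·9³/(6·12) = -297/8 kN·m
Load 4 — applied couple M₀=16 kN·m at a=4 m (b=L-a=8):
  M_4 = 0  [x>a] = 0 kN·m
Superposition: M = Σ M_i = 99/8 kN·m ≈ 12.375000 kN·m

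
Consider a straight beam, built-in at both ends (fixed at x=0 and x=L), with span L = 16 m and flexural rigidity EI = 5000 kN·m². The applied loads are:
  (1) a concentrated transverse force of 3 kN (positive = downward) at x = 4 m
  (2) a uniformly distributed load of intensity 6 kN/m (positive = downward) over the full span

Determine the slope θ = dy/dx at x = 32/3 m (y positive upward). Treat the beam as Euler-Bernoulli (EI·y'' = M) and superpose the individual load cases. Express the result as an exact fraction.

θ(32/3) = 106/3375 rad

Load 1 — point force P=3 kN at a=4 m (b=L-a=12):
  θ_1 = Pa²(L-x)(2bL-(3b+a)(L-x))/(2L³EI)  [x>a] = 3·4²·(16-(32/3))·(2·12·16-(3·12+4)·(16-(32/3)))/(2·16³·5000) = 2/1875 rad
Load 2 — uniform load w=6 kN/m over full span:
  θ_2 = -wx(L-x)(L-2x)/(12EI) = -6·(32/3)·(16-(32/3))·(16-2·(32/3))/(12·5000) = 512/16875 rad
Superposition: θ = Σ θ_i = 106/3375 rad ≈ 0.031407 rad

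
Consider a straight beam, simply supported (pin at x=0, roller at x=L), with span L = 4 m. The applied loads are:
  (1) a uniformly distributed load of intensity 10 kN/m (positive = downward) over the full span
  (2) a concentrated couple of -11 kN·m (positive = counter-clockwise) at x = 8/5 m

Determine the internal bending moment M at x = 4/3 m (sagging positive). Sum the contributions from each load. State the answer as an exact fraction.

Load 1 — uniform load w=10 kN/m over full span:
  M_1 = wx(L-x)/2 = 10·(4/3)·(4-(4/3))/2 = 160/9 kN·m
Load 2 — applied couple M₀=-11 kN·m at a=8/5 m (b=L-a=12/5):
  M_2 = M₀x/L  [x≤a] = (-11)·(4/3)/4 = -11/3 kN·m
Superposition: M = Σ M_i = 127/9 kN·m ≈ 14.111111 kN·m

M(4/3) = 127/9 kN·m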